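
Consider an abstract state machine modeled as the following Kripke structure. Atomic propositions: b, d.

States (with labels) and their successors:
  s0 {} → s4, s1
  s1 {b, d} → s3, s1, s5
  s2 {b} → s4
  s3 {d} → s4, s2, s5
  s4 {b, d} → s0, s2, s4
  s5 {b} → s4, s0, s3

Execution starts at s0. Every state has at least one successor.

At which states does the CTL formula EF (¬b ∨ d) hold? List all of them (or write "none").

States satisfying ¬b ∨ d: {s0, s1, s3, s4}.
States satisfying EF (¬b ∨ d): {s0, s1, s2, s3, s4, s5}.

{s0, s1, s2, s3, s4, s5}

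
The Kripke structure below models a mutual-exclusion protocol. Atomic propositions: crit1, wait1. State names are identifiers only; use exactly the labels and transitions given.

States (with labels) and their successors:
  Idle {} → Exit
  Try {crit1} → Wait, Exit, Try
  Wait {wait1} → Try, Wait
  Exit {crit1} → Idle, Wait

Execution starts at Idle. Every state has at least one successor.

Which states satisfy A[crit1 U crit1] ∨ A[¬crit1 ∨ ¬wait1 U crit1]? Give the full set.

States satisfying crit1: {Try, Exit}.
States satisfying A[crit1 U crit1]: {Try, Exit}.
States satisfying ¬crit1 ∨ ¬wait1: {Idle, Try, Wait, Exit}.
States satisfying A[¬crit1 ∨ ¬wait1 U crit1]: {Idle, Try, Exit}.
States satisfying A[crit1 U crit1] ∨ A[¬crit1 ∨ ¬wait1 U crit1]: {Idle, Try, Exit}.

{Idle, Try, Exit}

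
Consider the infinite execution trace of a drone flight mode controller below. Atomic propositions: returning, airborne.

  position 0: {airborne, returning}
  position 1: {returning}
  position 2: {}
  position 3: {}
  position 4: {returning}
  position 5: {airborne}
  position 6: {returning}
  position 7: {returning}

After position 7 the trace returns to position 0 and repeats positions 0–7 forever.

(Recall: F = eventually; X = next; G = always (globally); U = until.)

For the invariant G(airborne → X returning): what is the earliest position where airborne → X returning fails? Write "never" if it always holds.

airborne → X returning holds at every position 0..7, and those are all the positions the trace ever visits, so the invariant G(airborne → X returning) is never violated.

never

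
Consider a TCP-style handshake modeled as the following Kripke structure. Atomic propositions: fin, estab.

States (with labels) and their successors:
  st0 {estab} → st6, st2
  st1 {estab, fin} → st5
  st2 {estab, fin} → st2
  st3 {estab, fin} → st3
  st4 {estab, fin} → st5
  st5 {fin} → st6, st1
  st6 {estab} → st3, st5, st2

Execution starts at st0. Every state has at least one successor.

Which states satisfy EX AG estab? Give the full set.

States satisfying AG estab: {st2, st3}.
States satisfying EX AG estab: {st0, st2, st3, st6}.

{st0, st2, st3, st6}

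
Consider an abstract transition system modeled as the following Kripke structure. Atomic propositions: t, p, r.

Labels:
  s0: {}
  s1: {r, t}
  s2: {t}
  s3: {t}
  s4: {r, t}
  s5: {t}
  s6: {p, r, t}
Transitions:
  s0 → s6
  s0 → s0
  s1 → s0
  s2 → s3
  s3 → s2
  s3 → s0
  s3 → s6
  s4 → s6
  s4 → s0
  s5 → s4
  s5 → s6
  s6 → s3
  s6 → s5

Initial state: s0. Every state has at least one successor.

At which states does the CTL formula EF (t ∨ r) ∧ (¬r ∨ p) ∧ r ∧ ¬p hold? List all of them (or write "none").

States satisfying t ∨ r: {s1, s2, s3, s4, s5, s6}.
States satisfying EF (t ∨ r): {s0, s1, s2, s3, s4, s5, s6}.
States satisfying ¬r: {s0, s2, s3, s5}.
States satisfying ¬r ∨ p: {s0, s2, s3, s5, s6}.
States satisfying ¬p: {s0, s1, s2, s3, s4, s5}.
States satisfying r ∧ ¬p: {s1, s4}.
States satisfying (¬r ∨ p) ∧ r ∧ ¬p: ∅.
States satisfying EF (t ∨ r) ∧ (¬r ∨ p) ∧ r ∧ ¬p: ∅.

none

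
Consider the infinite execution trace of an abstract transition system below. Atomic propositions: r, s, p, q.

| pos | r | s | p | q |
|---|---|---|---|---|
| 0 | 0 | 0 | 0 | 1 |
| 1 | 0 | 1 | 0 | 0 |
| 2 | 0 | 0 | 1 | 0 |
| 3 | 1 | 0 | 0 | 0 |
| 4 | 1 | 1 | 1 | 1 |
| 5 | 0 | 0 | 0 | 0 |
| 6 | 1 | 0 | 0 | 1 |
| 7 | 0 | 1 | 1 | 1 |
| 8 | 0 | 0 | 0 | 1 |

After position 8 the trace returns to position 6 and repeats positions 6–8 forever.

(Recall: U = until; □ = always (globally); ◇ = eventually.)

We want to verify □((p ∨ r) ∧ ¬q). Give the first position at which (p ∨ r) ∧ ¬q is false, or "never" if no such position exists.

At position 0 the labels are {q}, so (p ∨ r) ∧ ¬q is false there. This is the first violation.

0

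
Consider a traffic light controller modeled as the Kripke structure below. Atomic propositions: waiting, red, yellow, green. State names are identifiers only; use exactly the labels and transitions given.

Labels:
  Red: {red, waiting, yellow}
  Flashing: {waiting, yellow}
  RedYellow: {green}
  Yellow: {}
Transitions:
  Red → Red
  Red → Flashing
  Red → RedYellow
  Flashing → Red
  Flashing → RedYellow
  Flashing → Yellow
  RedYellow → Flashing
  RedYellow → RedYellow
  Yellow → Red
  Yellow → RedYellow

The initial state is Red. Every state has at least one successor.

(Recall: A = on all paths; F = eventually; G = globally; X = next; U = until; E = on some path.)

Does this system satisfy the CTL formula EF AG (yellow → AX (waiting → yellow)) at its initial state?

States satisfying AG (yellow → AX (waiting → yellow)): {Red, Flashing, RedYellow, Yellow}.
States satisfying EF AG (yellow → AX (waiting → yellow)): {Red, Flashing, RedYellow, Yellow}.
Some path from Red reaches a state where AG (yellow → AX (waiting → yellow)) holds.
Red ∈ Sat(EF AG (yellow → AX (waiting → yellow))).

Satisfied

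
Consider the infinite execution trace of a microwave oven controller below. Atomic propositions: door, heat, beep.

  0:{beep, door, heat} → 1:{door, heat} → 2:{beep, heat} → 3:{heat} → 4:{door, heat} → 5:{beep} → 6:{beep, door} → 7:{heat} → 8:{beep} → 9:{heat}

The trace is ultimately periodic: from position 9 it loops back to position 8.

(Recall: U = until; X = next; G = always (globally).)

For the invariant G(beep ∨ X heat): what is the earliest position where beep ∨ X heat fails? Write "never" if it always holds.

4

Check beep ∨ X heat at each position in order: 0 ✓, 1 ✓, 2 ✓, 3 ✓.
At position 4 the labels are {door, heat} and the next position 5 has {beep}, so beep ∨ X heat is false there. This is the first violation.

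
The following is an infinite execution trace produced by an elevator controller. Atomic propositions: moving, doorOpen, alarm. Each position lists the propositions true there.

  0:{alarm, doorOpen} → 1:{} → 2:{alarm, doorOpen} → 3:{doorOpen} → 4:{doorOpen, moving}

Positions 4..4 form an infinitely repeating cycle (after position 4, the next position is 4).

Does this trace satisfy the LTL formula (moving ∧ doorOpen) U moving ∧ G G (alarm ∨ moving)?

Walking from position 0: at position 0, moving has not yet held and moving ∧ doorOpen fails, so (moving ∧ doorOpen) U moving is false.
G (alarm ∨ moving) must hold at every position from 0 onward. It fails at position 0, so G G (alarm ∨ moving) is false.
At position 0: (moving ∧ doorOpen) U moving is false; G G (alarm ∨ moving) is false; so (moving ∧ doorOpen) U moving ∧ G G (alarm ∨ moving) is false.

Violated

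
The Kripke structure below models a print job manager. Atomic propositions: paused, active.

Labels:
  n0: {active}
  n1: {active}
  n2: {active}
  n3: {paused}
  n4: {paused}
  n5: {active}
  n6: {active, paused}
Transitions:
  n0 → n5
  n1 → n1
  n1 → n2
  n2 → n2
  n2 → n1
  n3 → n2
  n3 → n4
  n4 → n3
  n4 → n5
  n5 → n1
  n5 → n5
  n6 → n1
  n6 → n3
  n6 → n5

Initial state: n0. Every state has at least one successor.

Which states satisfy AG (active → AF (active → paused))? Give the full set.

States satisfying active → AF (active → paused): {n3, n4, n6}.
States satisfying AG (active → AF (active → paused)): ∅.

none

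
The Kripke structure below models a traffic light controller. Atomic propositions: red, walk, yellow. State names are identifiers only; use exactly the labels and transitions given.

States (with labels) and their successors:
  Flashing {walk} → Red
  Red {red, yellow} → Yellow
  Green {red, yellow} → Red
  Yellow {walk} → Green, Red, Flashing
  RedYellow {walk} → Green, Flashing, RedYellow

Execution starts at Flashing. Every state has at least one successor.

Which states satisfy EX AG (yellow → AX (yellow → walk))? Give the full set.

States satisfying AG (yellow → AX (yellow → walk)): ∅.
States satisfying EX AG (yellow → AX (yellow → walk)): ∅.

none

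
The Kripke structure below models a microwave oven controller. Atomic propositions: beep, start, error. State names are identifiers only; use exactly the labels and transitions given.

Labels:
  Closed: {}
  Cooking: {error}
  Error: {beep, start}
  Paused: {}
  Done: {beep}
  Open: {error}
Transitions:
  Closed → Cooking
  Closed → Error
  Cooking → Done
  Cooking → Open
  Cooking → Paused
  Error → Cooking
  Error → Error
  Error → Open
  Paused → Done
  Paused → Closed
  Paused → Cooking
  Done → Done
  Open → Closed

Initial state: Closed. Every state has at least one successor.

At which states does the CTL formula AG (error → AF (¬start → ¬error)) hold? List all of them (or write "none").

States satisfying error → AF (¬start → ¬error): {Closed, Cooking, Error, Paused, Done, Open}.
States satisfying AG (error → AF (¬start → ¬error)): {Closed, Cooking, Error, Paused, Done, Open}.

{Closed, Cooking, Error, Paused, Done, Open}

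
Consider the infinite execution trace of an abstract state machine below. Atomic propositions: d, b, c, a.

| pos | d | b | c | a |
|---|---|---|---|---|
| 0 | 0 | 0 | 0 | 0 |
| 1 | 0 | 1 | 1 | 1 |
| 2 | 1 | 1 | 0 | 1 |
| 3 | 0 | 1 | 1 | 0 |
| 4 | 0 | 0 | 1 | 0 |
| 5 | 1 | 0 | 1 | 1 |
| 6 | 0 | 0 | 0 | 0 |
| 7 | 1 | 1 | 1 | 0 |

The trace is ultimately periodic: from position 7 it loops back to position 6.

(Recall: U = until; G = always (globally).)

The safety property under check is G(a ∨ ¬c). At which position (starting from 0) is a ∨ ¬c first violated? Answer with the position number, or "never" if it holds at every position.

Check a ∨ ¬c at each position in order: 0 ✓, 1 ✓, 2 ✓.
At position 3 the labels are {b, c}, so a ∨ ¬c is false there. This is the first violation.

3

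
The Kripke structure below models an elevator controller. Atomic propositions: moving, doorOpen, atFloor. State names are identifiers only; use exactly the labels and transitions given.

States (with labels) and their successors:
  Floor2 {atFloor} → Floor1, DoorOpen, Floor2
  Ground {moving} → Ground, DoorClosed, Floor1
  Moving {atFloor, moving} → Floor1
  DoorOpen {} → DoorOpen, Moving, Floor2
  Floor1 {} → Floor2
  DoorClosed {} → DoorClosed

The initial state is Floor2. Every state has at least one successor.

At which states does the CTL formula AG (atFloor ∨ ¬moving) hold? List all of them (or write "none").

States satisfying atFloor ∨ ¬moving: {Floor2, Moving, DoorOpen, Floor1, DoorClosed}.
States satisfying AG (atFloor ∨ ¬moving): {Floor2, Moving, DoorOpen, Floor1, DoorClosed}.

{Floor2, Moving, DoorOpen, Floor1, DoorClosed}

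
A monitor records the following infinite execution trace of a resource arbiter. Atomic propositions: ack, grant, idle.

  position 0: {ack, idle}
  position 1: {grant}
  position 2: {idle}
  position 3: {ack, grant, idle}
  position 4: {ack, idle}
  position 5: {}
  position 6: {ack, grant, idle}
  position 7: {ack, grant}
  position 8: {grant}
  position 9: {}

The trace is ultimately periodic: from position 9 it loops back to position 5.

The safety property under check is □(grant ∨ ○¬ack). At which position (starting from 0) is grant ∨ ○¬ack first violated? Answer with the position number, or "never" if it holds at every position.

2

Check grant ∨ ○¬ack at each position in order: 0 ✓, 1 ✓.
At position 2 the labels are {idle} and the next position 3 has {ack, grant, idle}, so grant ∨ ○¬ack is false there. This is the first violation.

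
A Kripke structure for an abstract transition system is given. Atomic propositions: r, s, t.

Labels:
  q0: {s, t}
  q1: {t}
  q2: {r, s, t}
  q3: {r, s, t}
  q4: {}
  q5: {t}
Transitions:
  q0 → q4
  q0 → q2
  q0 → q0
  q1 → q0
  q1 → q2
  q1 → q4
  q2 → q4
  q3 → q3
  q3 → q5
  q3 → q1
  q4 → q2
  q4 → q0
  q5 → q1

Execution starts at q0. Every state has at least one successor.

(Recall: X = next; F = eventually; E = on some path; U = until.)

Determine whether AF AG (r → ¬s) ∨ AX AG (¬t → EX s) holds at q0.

Yes

States satisfying AG (r → ¬s): ∅.
States satisfying AF AG (r → ¬s): ∅.
States satisfying AG (¬t → EX s): {q0, q1, q2, q3, q4, q5}.
States satisfying AX AG (¬t → EX s): {q0, q1, q2, q3, q4, q5}.
States satisfying AF AG (r → ¬s) ∨ AX AG (¬t → EX s): {q0, q1, q2, q3, q4, q5}.
q0 ∈ Sat(AF AG (r → ¬s) ∨ AX AG (¬t → EX s)).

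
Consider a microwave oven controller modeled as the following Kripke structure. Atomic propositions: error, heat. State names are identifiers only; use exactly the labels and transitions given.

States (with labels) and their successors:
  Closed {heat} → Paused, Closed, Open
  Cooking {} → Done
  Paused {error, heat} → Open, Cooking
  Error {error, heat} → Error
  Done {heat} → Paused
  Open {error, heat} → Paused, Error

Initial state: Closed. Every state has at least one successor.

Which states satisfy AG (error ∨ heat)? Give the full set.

{Error}

States satisfying error ∨ heat: {Closed, Paused, Error, Done, Open}.
States satisfying AG (error ∨ heat): {Error}.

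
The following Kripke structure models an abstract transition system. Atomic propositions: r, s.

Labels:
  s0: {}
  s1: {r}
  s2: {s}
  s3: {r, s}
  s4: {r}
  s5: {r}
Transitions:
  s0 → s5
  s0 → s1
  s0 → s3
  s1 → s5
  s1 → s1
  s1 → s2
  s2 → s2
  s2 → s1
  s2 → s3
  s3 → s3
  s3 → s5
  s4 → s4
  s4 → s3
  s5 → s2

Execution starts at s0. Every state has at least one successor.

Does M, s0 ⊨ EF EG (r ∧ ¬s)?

States satisfying EG (r ∧ ¬s): {s1, s4}.
States satisfying EF EG (r ∧ ¬s): {s0, s1, s2, s3, s4, s5}.
Some path from s0 reaches a state where EG (r ∧ ¬s) holds.
s0 ∈ Sat(EF EG (r ∧ ¬s)).

Holds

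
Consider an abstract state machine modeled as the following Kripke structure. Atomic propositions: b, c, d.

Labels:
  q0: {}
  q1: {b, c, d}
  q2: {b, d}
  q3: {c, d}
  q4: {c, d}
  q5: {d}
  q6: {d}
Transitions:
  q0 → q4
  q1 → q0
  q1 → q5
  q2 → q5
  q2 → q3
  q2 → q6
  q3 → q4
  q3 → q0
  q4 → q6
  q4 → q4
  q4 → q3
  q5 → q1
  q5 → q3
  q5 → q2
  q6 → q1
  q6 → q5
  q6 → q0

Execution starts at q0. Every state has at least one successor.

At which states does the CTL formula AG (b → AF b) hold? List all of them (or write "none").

{q0, q1, q2, q3, q4, q5, q6}

States satisfying b → AF b: {q0, q1, q2, q3, q4, q5, q6}.
States satisfying AG (b → AF b): {q0, q1, q2, q3, q4, q5, q6}.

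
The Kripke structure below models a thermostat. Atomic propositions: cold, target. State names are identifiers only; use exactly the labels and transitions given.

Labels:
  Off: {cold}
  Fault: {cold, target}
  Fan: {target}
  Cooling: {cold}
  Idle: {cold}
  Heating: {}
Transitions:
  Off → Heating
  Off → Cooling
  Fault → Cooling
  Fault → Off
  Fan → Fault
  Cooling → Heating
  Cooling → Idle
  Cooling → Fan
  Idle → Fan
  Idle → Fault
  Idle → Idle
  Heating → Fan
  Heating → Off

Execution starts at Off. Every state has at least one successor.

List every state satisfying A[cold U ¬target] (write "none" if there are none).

States satisfying cold: {Off, Fault, Cooling, Idle}.
States satisfying ¬target: {Off, Cooling, Idle, Heating}.
States satisfying A[cold U ¬target]: {Off, Fault, Cooling, Idle, Heating}.

{Off, Fault, Cooling, Idle, Heating}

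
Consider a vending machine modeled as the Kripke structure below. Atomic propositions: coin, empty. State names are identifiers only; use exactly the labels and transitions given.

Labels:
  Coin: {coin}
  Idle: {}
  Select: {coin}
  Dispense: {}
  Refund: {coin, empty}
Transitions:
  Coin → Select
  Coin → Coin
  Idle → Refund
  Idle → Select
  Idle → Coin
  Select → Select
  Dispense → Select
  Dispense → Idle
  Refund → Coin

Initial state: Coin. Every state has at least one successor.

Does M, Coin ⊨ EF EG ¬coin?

Violated

States satisfying EG ¬coin: ∅.
States satisfying EF EG ¬coin: ∅.
No suitable path/successor from Coin witnesses the formula.
Coin ∉ Sat(EF EG ¬coin).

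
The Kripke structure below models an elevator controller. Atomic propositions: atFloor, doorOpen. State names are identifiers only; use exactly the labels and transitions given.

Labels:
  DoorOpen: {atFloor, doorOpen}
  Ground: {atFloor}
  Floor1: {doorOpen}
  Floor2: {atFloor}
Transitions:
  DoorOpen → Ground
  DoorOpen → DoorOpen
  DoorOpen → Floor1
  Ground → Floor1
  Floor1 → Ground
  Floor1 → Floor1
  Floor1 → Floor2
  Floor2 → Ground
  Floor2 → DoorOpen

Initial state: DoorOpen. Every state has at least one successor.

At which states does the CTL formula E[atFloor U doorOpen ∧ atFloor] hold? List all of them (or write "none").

States satisfying atFloor: {DoorOpen, Ground, Floor2}.
States satisfying doorOpen ∧ atFloor: {DoorOpen}.
States satisfying E[atFloor U doorOpen ∧ atFloor]: {DoorOpen, Floor2}.

{DoorOpen, Floor2}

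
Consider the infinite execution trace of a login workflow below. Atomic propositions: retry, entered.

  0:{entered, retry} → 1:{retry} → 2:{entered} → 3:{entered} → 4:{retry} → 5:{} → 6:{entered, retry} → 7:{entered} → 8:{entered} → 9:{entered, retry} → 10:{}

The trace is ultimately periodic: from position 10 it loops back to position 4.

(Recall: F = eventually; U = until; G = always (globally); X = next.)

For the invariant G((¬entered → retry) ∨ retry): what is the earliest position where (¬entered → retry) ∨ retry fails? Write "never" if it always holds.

5

Check (¬entered → retry) ∨ retry at each position in order: 0 ✓, 1 ✓, 2 ✓, 3 ✓, 4 ✓.
At position 5 the labels are {}, so (¬entered → retry) ∨ retry is false there. This is the first violation.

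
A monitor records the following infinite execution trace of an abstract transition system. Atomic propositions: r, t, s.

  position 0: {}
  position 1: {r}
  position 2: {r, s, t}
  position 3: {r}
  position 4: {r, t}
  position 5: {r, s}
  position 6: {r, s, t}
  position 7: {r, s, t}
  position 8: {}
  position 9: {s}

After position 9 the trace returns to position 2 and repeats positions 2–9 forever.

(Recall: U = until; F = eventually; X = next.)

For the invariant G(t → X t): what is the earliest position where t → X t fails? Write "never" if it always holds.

2

Check t → X t at each position in order: 0 ✓, 1 ✓.
At position 2 the labels are {r, s, t} and the next position 3 has {r}, so t → X t is false there. This is the first violation.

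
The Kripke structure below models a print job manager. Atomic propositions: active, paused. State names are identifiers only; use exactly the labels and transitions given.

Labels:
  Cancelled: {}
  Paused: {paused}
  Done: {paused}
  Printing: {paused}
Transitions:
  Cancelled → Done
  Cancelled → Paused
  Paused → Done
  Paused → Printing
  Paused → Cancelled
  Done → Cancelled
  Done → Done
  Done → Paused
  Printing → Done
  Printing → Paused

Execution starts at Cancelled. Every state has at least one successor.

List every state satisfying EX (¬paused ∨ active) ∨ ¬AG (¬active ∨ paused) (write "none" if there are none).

States satisfying ¬paused ∨ active: {Cancelled}.
States satisfying EX (¬paused ∨ active): {Paused, Done}.
States satisfying ¬active ∨ paused: {Cancelled, Paused, Done, Printing}.
States satisfying AG (¬active ∨ paused): {Cancelled, Paused, Done, Printing}.
States satisfying ¬AG (¬active ∨ paused): ∅.
States satisfying EX (¬paused ∨ active) ∨ ¬AG (¬active ∨ paused): {Paused, Done}.

{Paused, Done}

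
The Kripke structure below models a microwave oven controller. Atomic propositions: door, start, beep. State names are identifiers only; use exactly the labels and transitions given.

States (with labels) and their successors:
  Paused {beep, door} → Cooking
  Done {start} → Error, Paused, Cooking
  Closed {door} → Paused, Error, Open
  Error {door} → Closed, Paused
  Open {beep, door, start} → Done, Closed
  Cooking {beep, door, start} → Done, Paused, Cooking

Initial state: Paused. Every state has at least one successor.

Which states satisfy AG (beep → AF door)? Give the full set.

{Paused, Done, Closed, Error, Open, Cooking}

States satisfying beep → AF door: {Paused, Done, Closed, Error, Open, Cooking}.
States satisfying AG (beep → AF door): {Paused, Done, Closed, Error, Open, Cooking}.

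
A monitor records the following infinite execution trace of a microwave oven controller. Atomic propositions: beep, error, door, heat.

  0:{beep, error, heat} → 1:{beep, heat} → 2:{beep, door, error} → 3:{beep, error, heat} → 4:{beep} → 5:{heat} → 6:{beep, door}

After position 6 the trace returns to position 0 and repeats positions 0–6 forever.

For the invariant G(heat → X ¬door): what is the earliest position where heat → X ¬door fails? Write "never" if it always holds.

Check heat → X ¬door at each position in order: 0 ✓.
At position 1 the labels are {beep, heat} and the next position 2 has {beep, door, error}, so heat → X ¬door is false there. This is the first violation.

1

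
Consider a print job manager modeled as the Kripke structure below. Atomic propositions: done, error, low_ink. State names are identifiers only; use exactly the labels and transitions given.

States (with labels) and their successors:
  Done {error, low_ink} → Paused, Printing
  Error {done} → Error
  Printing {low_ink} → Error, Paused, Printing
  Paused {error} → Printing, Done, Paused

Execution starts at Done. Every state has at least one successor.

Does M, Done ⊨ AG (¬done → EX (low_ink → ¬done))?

States satisfying ¬done → EX (low_ink → ¬done): {Done, Error, Printing, Paused}.
States satisfying AG (¬done → EX (low_ink → ¬done)): {Done, Error, Printing, Paused}.
Every state reachable from Done satisfies ¬done → EX (low_ink → ¬done).
Done ∈ Sat(AG (¬done → EX (low_ink → ¬done))).

Yes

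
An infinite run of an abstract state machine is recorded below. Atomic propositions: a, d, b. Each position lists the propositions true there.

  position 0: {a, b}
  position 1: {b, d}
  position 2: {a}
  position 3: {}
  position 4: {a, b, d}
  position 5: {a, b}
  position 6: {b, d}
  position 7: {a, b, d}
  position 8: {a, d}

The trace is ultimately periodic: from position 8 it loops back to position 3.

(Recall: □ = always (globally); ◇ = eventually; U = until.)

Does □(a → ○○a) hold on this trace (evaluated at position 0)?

a → ○○a must hold at every position from 0 onward. It fails at position 4, so □(a → ○○a) is false.
Positions where a holds: 0, 2, 4, 5, 7, 8.
Check ○○a at each: 0→ok, 2→ok, 4→fails, 5→ok, 7→fails, 8→ok.

Does not hold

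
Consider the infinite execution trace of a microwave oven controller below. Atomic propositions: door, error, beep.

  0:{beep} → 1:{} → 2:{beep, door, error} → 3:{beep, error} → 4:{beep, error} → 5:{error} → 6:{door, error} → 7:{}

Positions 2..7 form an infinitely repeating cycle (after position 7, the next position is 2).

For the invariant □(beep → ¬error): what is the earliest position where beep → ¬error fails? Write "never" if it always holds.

2

Check beep → ¬error at each position in order: 0 ✓, 1 ✓.
At position 2 the labels are {beep, door, error}, so beep → ¬error is false there. This is the first violation.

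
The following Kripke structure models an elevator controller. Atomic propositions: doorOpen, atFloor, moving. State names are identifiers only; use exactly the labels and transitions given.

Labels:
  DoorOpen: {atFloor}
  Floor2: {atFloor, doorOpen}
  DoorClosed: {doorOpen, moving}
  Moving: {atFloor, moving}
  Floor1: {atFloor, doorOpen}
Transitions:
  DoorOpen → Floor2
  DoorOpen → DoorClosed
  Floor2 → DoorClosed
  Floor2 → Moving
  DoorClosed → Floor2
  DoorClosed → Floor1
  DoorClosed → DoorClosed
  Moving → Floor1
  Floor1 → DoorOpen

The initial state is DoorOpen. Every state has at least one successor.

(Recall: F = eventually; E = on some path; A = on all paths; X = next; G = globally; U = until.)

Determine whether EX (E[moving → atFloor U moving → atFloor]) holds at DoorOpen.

States satisfying E[moving → atFloor U moving → atFloor]: {DoorOpen, Floor2, Moving, Floor1}.
States satisfying EX (E[moving → atFloor U moving → atFloor]): {DoorOpen, Floor2, DoorClosed, Moving, Floor1}.
DoorOpen ∈ Sat(EX (E[moving → atFloor U moving → atFloor])).

Holds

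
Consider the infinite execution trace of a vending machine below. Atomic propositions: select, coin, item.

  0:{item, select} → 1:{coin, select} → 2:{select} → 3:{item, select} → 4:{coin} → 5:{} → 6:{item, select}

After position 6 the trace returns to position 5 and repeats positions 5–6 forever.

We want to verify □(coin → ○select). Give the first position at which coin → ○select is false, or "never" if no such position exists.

Check coin → ○select at each position in order: 0 ✓, 1 ✓, 2 ✓, 3 ✓.
At position 4 the labels are {coin} and the next position 5 has {}, so coin → ○select is false there. This is the first violation.

4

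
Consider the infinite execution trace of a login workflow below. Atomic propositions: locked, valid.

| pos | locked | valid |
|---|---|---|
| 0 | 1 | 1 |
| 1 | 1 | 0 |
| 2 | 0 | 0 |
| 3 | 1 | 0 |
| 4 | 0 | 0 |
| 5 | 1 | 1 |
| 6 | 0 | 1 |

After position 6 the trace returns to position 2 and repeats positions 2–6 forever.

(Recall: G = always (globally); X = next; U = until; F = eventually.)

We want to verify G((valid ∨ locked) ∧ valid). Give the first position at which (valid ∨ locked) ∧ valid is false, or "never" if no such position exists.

Check (valid ∨ locked) ∧ valid at each position in order: 0 ✓.
At position 1 the labels are {locked}, so (valid ∨ locked) ∧ valid is false there. This is the first violation.

1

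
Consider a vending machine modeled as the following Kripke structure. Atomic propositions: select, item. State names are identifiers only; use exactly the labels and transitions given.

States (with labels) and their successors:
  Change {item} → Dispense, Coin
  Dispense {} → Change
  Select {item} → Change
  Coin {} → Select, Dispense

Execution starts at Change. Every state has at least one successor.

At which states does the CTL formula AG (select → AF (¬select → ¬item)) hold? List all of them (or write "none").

{Change, Dispense, Select, Coin}

States satisfying select → AF (¬select → ¬item): {Change, Dispense, Select, Coin}.
States satisfying AG (select → AF (¬select → ¬item)): {Change, Dispense, Select, Coin}.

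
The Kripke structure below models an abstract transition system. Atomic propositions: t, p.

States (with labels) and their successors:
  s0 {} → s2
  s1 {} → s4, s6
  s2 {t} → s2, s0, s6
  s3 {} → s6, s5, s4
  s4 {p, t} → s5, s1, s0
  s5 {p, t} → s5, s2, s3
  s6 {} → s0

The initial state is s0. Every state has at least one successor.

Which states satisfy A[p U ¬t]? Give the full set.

States satisfying p: {s4, s5}.
States satisfying ¬t: {s0, s1, s3, s6}.
States satisfying A[p U ¬t]: {s0, s1, s3, s6}.

{s0, s1, s3, s6}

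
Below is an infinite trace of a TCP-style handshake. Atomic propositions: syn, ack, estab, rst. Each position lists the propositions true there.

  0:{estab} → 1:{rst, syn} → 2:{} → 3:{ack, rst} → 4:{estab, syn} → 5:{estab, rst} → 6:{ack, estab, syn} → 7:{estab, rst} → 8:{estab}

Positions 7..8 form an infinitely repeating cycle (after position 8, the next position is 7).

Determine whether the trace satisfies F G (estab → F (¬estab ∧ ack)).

Does not hold

G (estab → F (¬estab ∧ ack)) is false at every position 0..8, so it never becomes true and F G (estab → F (¬estab ∧ ack)) fails.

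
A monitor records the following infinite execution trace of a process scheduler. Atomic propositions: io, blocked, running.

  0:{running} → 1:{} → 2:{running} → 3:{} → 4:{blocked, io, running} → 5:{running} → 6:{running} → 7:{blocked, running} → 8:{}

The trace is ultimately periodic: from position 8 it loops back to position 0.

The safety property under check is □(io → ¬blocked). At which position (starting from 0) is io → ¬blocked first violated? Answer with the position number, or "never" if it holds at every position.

4

Check io → ¬blocked at each position in order: 0 ✓, 1 ✓, 2 ✓, 3 ✓.
At position 4 the labels are {blocked, io, running}, so io → ¬blocked is false there. This is the first violation.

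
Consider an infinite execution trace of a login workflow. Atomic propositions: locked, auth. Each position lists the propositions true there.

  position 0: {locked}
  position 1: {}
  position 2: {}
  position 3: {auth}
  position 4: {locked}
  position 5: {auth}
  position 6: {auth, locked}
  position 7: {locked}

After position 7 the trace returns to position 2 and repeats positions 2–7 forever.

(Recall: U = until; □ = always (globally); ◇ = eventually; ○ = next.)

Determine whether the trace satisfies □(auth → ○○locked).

Violated

auth → ○○locked must hold at every position from 0 onward. It fails at position 3, so □(auth → ○○locked) is false.
Positions where auth holds: 3, 5, 6.
Check ○○locked at each: 3→fails, 5→ok, 6→fails.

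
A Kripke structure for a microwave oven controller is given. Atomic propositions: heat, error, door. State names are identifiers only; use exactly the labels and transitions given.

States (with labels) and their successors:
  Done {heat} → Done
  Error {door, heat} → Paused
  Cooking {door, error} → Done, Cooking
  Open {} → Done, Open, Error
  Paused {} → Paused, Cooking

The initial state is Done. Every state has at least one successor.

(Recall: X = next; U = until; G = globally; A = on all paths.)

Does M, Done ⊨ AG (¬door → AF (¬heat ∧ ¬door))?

Violated

States satisfying ¬door → AF (¬heat ∧ ¬door): {Error, Cooking, Open, Paused}.
States satisfying AG (¬door → AF (¬heat ∧ ¬door)): ∅.
Done is reachable from Done and violates ¬door → AF (¬heat ∧ ¬door), so AG fails at Done.
Done ∉ Sat(AG (¬door → AF (¬heat ∧ ¬door))).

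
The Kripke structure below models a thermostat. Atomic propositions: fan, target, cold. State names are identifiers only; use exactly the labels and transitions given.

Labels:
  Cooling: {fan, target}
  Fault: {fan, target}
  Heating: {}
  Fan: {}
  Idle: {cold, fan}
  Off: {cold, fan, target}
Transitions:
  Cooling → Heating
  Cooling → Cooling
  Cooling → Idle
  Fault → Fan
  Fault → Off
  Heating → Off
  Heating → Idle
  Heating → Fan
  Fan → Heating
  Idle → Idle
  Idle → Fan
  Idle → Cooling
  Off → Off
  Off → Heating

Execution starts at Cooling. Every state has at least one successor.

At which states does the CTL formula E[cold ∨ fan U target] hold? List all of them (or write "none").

{Cooling, Fault, Idle, Off}

States satisfying cold ∨ fan: {Cooling, Fault, Idle, Off}.
States satisfying target: {Cooling, Fault, Off}.
States satisfying E[cold ∨ fan U target]: {Cooling, Fault, Idle, Off}.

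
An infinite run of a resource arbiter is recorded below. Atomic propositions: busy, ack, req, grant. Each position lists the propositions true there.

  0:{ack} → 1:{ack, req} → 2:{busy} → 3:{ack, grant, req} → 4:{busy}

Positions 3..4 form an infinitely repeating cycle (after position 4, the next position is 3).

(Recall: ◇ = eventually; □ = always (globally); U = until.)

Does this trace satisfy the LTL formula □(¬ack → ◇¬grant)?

¬ack → ◇¬grant holds at every position 0..4, and those are all positions ever visited, so □(¬ack → ◇¬grant) holds.
Positions where ¬ack holds: 2, 4.
Check ◇¬grant at each: 2→ok, 4→ok.

Holds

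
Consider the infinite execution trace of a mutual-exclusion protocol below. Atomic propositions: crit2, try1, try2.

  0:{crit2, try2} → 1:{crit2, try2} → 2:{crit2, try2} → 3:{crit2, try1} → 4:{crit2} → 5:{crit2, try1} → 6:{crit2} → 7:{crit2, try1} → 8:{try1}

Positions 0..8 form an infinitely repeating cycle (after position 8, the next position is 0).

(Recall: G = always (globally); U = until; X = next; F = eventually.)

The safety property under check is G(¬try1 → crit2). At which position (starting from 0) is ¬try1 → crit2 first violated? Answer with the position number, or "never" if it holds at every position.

¬try1 → crit2 holds at every position 0..8, and those are all the positions the trace ever visits, so the invariant G(¬try1 → crit2) is never violated.

never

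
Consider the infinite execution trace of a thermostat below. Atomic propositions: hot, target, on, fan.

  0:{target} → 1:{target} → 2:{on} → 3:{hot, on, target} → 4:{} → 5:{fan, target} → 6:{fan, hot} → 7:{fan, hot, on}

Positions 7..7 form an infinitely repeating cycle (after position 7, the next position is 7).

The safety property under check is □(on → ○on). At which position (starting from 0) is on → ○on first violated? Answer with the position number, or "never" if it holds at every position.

3

Check on → ○on at each position in order: 0 ✓, 1 ✓, 2 ✓.
At position 3 the labels are {hot, on, target} and the next position 4 has {}, so on → ○on is false there. This is the first violation.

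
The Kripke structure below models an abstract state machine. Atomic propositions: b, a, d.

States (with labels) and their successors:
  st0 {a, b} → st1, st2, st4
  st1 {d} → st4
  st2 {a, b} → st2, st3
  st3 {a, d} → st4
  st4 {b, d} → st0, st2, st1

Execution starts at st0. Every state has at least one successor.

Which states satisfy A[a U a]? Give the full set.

States satisfying a: {st0, st2, st3}.
States satisfying A[a U a]: {st0, st2, st3}.

{st0, st2, st3}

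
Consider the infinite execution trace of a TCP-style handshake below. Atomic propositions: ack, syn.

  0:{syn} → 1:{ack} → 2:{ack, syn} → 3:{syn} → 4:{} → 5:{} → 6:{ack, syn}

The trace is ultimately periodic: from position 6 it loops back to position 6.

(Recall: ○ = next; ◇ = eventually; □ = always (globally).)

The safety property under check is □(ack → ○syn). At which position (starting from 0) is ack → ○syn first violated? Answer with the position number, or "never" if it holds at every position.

never

ack → ○syn holds at every position 0..6, and those are all the positions the trace ever visits, so the invariant □(ack → ○syn) is never violated.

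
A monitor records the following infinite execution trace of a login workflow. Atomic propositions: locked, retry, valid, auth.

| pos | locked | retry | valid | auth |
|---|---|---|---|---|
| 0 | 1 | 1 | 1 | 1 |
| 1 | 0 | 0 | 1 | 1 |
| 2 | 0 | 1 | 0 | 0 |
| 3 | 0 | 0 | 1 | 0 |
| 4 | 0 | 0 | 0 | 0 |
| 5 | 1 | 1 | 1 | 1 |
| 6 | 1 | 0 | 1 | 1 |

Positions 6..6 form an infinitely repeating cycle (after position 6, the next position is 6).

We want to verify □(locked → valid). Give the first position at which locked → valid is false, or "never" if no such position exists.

locked → valid holds at every position 0..6, and those are all the positions the trace ever visits, so the invariant □(locked → valid) is never violated.

never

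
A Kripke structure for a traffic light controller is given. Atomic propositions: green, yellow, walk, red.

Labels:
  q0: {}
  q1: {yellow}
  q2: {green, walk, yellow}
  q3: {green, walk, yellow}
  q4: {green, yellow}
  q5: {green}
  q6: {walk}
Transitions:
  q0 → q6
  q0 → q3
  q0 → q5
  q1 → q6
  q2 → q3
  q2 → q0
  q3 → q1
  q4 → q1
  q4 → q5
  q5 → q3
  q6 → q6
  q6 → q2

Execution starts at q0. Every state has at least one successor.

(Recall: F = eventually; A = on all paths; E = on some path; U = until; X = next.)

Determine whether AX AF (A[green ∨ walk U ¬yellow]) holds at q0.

Holds

States satisfying AF (A[green ∨ walk U ¬yellow]): {q0, q1, q2, q3, q4, q5, q6}.
States satisfying AX AF (A[green ∨ walk U ¬yellow]): {q0, q1, q2, q3, q4, q5, q6}.
q0 ∈ Sat(AX AF (A[green ∨ walk U ¬yellow])).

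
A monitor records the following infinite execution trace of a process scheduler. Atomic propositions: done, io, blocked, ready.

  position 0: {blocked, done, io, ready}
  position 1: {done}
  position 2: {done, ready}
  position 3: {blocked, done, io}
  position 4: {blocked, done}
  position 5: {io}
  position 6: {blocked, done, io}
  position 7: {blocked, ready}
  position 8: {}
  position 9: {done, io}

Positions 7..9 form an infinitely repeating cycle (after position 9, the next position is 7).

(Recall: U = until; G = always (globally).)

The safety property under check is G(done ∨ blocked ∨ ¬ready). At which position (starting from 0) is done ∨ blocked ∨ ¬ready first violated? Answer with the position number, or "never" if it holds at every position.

done ∨ blocked ∨ ¬ready holds at every position 0..9, and those are all the positions the trace ever visits, so the invariant G(done ∨ blocked ∨ ¬ready) is never violated.

never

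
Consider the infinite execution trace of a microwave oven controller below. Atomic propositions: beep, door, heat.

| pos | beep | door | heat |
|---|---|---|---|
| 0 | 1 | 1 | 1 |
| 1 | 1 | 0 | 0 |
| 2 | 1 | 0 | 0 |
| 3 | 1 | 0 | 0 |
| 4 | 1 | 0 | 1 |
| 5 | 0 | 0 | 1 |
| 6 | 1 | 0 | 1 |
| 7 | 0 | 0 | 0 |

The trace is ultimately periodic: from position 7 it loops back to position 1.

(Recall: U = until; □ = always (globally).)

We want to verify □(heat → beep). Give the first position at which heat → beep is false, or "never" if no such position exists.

5

Check heat → beep at each position in order: 0 ✓, 1 ✓, 2 ✓, 3 ✓, 4 ✓.
At position 5 the labels are {heat}, so heat → beep is false there. This is the first violation.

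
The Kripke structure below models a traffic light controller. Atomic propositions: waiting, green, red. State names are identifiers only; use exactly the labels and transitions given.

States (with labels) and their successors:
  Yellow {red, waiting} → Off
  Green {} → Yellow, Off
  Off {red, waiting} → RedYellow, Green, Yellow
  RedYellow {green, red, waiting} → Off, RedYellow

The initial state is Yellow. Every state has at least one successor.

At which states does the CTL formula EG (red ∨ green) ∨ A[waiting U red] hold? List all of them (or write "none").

{Yellow, Off, RedYellow}

States satisfying red ∨ green: {Yellow, Off, RedYellow}.
States satisfying EG (red ∨ green): {Yellow, Off, RedYellow}.
States satisfying waiting: {Yellow, Off, RedYellow}.
States satisfying red: {Yellow, Off, RedYellow}.
States satisfying A[waiting U red]: {Yellow, Off, RedYellow}.
States satisfying EG (red ∨ green) ∨ A[waiting U red]: {Yellow, Off, RedYellow}.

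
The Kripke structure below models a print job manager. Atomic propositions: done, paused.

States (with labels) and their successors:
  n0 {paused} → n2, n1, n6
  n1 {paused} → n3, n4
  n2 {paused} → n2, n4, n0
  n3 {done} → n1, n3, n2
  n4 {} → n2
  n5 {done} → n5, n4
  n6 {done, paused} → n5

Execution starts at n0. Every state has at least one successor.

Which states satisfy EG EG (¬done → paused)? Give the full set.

States satisfying EG (¬done → paused): {n0, n1, n2, n3, n5, n6}.
States satisfying EG EG (¬done → paused): {n0, n1, n2, n3, n5, n6}.

{n0, n1, n2, n3, n5, n6}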